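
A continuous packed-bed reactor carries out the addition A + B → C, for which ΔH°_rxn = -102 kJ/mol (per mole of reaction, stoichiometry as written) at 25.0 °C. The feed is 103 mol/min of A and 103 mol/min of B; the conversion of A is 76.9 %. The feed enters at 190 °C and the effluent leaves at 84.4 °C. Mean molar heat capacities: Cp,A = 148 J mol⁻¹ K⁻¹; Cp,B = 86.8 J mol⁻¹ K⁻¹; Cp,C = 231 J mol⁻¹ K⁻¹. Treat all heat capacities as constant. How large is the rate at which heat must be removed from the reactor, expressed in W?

Q_out = 178000 W

Extent of reaction ξ = 0.769 × 103 = 79.207 mol/min
Reaction term: ξ·ΔH°_rxn = 79.207 × -102 = -8079.1 kJ/min
Sensible, feed 190→25 °C: -3990.4 kJ/min
Outlet flows (mol/min): A 23.793, B 23.793, C 79.207
Sensible, products 25→84.4 °C: 1418.7 kJ/min
Q = ΔH = -10651 kJ/min = -177.51 kW
Heat removed = 177510 W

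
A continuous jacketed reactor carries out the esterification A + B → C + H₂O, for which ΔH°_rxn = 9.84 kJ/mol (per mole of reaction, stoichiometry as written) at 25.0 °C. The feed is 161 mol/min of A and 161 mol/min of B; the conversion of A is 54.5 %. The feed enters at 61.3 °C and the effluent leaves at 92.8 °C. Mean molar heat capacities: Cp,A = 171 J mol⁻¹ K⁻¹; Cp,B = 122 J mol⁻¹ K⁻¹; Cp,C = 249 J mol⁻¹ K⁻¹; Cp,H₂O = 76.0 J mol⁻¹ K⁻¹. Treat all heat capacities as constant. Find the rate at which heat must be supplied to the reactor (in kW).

Extent of reaction ξ = 0.545 × 161 = 87.745 mol/min
Reaction term: ξ·ΔH°_rxn = 87.745 × 9.84 = 863.41 kJ/min
Sensible, feed 61.3→25 °C: -1712.4 kJ/min
Outlet flows (mol/min): A 73.255, B 73.255, C 87.745, H₂O 87.745
Sensible, products 25→92.8 °C: 3388.7 kJ/min
Q = ΔH = 2539.7 kJ/min = 42.329 kW
Heat supplied = 42.329 kW

Q_in = 42.3 kW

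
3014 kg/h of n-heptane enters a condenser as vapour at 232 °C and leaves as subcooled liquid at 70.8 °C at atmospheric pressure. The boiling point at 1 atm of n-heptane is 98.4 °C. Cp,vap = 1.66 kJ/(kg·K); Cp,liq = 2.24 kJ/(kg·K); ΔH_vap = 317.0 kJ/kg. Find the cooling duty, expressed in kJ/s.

vapour 232→98.4 °C: -221.78 kJ/kg
condensation at 98.4 °C: -317 kJ/kg
liquid 98.4→70.8 °C: -61.824 kJ/kg
Δh = -221.78 + -317 + -61.824 = -600.6 kJ/kg
Q = ṁ·Δh = 3014 kg/h × -600.6 kJ/kg = -1.8102e+06 kJ/h
|Q| = 502.84 kW

Q_c = 503 kJ/s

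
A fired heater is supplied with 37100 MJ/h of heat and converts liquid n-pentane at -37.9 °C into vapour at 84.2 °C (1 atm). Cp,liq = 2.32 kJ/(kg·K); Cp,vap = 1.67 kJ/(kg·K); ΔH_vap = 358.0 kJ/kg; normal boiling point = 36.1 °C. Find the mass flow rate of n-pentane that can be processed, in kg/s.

ṁ = 16.9 kg/s

Δh = 2.32×(36.1−-37.9) + 358.0 + 1.67×(84.2−36.1) = 610.01 kJ/kg
Q = 37100 MJ/h = 10306 kJ/s = 10306 kJ/s
ṁ = Q/Δh = 10306 / 610.01 = 16.894 kg/s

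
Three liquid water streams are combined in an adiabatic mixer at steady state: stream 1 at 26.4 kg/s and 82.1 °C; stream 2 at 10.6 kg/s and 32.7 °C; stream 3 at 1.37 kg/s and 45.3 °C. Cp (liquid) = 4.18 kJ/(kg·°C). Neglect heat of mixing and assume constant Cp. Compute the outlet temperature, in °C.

T_out = 67.1 °C

Adiabatic, steady state ⇒ Σ ṁᵢCp,ᵢ(T_out − Tᵢ) = 0
T_out = Σ ṁᵢCp,ᵢTᵢ / Σ ṁᵢCp,ᵢ
      = 10768 / 160.39 = 67.139 °C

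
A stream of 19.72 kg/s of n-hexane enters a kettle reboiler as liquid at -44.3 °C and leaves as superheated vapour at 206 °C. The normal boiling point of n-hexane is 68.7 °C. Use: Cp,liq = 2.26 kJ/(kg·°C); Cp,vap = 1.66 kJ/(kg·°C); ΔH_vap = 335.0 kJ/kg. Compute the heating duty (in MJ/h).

liquid -44.3→68.7 °C: 255.38 kJ/kg
vaporisation at 68.7 °C: 335 kJ/kg
vapour 68.7→206 °C: 227.92 kJ/kg
Δh = 255.38 + 335 + 227.92 = 818.3 kJ/kg
Q = ṁ·Δh = 19.72 kg/s × 818.3 kJ/kg = 16137 kJ/s
|Q| = 16137 kW = 58093 MJ/h

Q = 58100 MJ/h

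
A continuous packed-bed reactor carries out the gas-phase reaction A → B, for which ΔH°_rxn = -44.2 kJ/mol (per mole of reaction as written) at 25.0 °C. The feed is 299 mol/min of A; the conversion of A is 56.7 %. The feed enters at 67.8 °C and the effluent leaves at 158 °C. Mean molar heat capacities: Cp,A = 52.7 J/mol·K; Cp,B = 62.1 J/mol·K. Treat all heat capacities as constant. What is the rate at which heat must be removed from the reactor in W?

Q_out = 97700 W

Extent of reaction ξ = 0.567 × 299 = 169.53 mol/min
Reaction term: ξ·ΔH°_rxn = 169.53 × -44.2 = -7493.4 kJ/min
Sensible, feed 67.8→25 °C: -674.41 kJ/min
Outlet flows (mol/min): A 129.47, B 169.53
Sensible, products 25→158 °C: 2307.7 kJ/min
Q = ΔH = -5860.1 kJ/min = -97.668 kW
Heat removed = 97668 W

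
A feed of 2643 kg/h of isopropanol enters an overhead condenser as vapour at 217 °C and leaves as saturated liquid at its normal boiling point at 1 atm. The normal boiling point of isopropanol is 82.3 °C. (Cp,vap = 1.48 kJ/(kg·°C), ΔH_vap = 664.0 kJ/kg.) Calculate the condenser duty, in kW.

Q_c = 634 kW

vapour 217→82.3 °C: -199.36 kJ/kg
condensation at 82.3 °C: -664 kJ/kg
Δh = -199.36 + -664 = -863.36 kJ/kg
Q = ṁ·Δh = 2643 kg/h × -863.36 kJ/kg = -2.2818e+06 kJ/h
|Q| = 633.85 kW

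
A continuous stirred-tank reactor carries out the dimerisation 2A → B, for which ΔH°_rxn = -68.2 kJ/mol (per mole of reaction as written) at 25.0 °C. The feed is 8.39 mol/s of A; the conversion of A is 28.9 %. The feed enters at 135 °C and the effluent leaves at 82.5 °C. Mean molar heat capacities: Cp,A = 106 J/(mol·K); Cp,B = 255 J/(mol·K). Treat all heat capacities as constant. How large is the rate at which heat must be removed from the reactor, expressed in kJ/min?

Q_out = 7580 kJ/min

Extent of reaction ξ = 0.289 × 8.39 / 2 = 1.2124 mol/s
Reaction term: ξ·ΔH°_rxn = 1.2124 × -68.2 = -82.683 kJ/s
Sensible, feed 135→25 °C: -97.827 kJ/s
Outlet flows (mol/s): A 5.9653, B 1.2124
Sensible, products 25→82.5 °C: 54.135 kJ/s
Q = ΔH = -126.38 kJ/s = -126.38 kW
Heat removed = 7582.5 kJ/min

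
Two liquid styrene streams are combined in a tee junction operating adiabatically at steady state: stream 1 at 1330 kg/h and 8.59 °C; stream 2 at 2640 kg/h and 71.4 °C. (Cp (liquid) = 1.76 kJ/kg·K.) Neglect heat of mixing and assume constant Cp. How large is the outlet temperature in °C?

T_out = 50.4 °C

Energy balance with Q = 0: Σ ṁᵢCp,ᵢ(T_out − Tᵢ) = 0
T_out = Σ ṁᵢCp,ᵢTᵢ / Σ ṁᵢCp,ᵢ
      = 351860 / 6987.2 = 50.358 °C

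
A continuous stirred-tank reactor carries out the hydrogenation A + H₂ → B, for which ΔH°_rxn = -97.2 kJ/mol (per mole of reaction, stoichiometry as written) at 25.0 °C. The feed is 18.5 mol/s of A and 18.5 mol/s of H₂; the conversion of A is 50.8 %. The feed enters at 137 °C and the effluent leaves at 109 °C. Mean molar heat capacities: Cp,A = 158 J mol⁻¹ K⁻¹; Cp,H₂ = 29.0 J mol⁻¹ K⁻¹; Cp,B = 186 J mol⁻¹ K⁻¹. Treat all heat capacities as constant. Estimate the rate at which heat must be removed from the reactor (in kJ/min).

Extent of reaction ξ = 0.508 × 18.5 = 9.398 mol/s
Reaction term: ξ·ΔH°_rxn = 9.398 × -97.2 = -913.49 kJ/s
Sensible, feed 137→25 °C: -387.46 kJ/s
Outlet flows (mol/s): A 9.102, H₂ 9.102, B 9.398
Sensible, products 25→109 °C: 289.81 kJ/s
Q = ΔH = -1011.1 kJ/s = -1011.1 kW
Heat removed = 60668 kJ/min

Q_out = 60700 kJ/min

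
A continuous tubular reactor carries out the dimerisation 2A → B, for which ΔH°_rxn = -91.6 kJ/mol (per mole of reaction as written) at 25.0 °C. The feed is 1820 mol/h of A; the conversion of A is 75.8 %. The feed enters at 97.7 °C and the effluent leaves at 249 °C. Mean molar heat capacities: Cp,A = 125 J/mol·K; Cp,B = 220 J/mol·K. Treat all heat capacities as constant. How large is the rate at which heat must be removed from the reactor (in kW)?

Q_out = 9.28 kW

Extent of reaction ξ = 0.758 × 1820 / 2 = 689.78 mol/h
Reaction term: ξ·ΔH°_rxn = 689.78 × -91.6 = -63184 kJ/h
Sensible, feed 97.7→25 °C: -16539 kJ/h
Outlet flows (mol/h): A 440.44, B 689.78
Sensible, products 25→249 °C: 46325 kJ/h
Q = ΔH = -33398 kJ/h = -9.2773 kW
Heat removed = 9.2773 kW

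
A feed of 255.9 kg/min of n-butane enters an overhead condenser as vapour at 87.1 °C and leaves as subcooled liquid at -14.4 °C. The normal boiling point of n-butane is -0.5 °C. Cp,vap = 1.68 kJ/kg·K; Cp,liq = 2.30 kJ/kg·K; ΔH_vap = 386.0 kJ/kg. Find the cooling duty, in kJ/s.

Q_c = 2410 kJ/s

vapour 87.1→-0.5 °C: -147.17 kJ/kg
condensation at -0.5 °C: -386 kJ/kg
liquid -0.5→-14.4 °C: -31.97 kJ/kg
Δh = -147.17 + -386 + -31.97 = -565.14 kJ/kg
Q = ṁ·Δh = 255.9 kg/min × -565.14 kJ/kg = -144620 kJ/min
|Q| = 2410.3 kW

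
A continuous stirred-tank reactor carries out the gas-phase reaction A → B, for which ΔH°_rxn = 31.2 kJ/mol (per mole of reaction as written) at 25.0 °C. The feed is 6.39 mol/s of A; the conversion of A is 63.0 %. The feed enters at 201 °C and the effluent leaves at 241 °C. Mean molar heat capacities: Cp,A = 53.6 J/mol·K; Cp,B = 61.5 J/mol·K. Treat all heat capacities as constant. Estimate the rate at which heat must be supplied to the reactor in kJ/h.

Q_in = 526000 kJ/h

Extent of reaction ξ = 0.630 × 6.39 = 4.0257 mol/s
Reaction term: ξ·ΔH°_rxn = 4.0257 × 31.2 = 125.6 kJ/s
Sensible, feed 201→25 °C: -60.281 kJ/s
Outlet flows (mol/s): A 2.3643, B 4.0257
Sensible, products 25→241 °C: 80.85 kJ/s
Q = ΔH = 146.17 kJ/s = 146.17 kW
Heat supplied = 526220 kJ/h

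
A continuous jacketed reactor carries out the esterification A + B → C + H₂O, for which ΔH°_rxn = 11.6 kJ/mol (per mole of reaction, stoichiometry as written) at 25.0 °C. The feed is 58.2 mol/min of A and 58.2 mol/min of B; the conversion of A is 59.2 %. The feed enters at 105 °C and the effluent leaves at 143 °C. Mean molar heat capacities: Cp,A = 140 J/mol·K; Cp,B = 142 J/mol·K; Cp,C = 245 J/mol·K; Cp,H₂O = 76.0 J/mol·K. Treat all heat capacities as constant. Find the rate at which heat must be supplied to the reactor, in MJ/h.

Q_in = 70.9 MJ/h

Extent of reaction ξ = 0.592 × 58.2 = 34.454 mol/min
Reaction term: ξ·ΔH°_rxn = 34.454 × 11.6 = 399.67 kJ/min
Sensible, feed 105→25 °C: -1313 kJ/min
Outlet flows (mol/min): A 23.746, B 23.746, C 34.454, H₂O 34.454
Sensible, products 25→143 °C: 2095.2 kJ/min
Q = ΔH = 1181.9 kJ/min = 19.698 kW
Heat supplied = 70.914 MJ/h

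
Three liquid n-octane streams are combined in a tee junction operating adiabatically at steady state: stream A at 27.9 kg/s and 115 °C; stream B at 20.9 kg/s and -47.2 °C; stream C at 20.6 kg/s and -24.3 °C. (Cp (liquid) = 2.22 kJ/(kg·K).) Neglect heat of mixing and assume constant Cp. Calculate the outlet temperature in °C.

T_out = 24.8 °C

Energy balance with Q = 0: Σ ṁᵢCp,ᵢ(T_out − Tᵢ) = 0
Σ ṁᵢCp,ᵢTᵢ = 27.9×2.22×115 + 20.9×2.22×-47.2 + 20.6×2.22×-24.3 = 3821.6
Σ ṁᵢCp,ᵢ = 27.9×2.22 + 20.9×2.22 + 20.6×2.22 = 154.07
T_out = 3821.6 / 154.07 = 24.805 °C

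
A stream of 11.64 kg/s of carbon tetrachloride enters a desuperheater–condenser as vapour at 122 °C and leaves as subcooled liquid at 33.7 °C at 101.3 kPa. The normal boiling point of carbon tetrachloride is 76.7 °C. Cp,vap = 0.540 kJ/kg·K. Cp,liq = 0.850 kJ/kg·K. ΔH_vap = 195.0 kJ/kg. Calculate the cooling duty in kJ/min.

Q_c = 179000 kJ/min

vapour 122→76.7 °C: -24.462 kJ/kg
condensation at 76.7 °C: -195 kJ/kg
liquid 76.7→33.7 °C: -36.55 kJ/kg
Δh = -24.462 + -195 + -36.55 = -256.01 kJ/kg
Q = ṁ·Δh = 11.64 kg/s × -256.01 kJ/kg = -2980 kJ/s
|Q| = 2980 kW = 178800 kJ/min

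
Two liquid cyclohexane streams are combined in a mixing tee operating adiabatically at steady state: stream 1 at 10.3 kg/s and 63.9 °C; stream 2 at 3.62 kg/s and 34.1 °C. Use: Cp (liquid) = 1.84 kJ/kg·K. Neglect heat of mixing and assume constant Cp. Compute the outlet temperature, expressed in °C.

Adiabatic, steady state ⇒ Σ ṁᵢCp,ᵢ(T_out − Tᵢ) = 0
T_out = Σ ṁᵢCp,ᵢTᵢ / Σ ṁᵢCp,ᵢ
      = 1438.2 / 25.613 = 56.15 °C

T_out = 56.2 °C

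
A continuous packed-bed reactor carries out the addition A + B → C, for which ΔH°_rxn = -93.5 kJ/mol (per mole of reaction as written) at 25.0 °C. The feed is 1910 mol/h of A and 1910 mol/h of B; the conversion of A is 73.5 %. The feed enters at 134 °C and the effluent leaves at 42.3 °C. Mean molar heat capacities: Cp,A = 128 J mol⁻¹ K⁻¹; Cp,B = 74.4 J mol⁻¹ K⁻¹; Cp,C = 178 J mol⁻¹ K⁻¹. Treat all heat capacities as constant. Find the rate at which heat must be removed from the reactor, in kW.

Extent of reaction ξ = 0.735 × 1910 = 1403.8 mol/h
Reaction term: ξ·ΔH°_rxn = 1403.8 × -93.5 = -131260 kJ/h
Sensible, feed 134→25 °C: -42138 kJ/h
Outlet flows (mol/h): A 506.15, B 506.15, C 1403.8
Sensible, products 25→42.3 °C: 6095.3 kJ/h
Q = ΔH = -167300 kJ/h = -46.473 kW
Heat removed = 46.473 kW

Q_out = 46.5 kW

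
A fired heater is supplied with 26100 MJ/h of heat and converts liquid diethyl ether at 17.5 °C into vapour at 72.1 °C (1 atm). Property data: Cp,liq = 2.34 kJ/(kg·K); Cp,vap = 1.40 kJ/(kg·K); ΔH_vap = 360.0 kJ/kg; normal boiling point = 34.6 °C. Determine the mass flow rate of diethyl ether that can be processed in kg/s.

ṁ = 16.0 kg/s

Δh = 2.34×(34.6−17.5) + 360.0 + 1.40×(72.1−34.6) = 452.51 kJ/kg
Q = 26100 MJ/h = 7250 kJ/s = 7250 kJ/s
ṁ = Q/Δh = 7250 / 452.51 = 16.022 kg/s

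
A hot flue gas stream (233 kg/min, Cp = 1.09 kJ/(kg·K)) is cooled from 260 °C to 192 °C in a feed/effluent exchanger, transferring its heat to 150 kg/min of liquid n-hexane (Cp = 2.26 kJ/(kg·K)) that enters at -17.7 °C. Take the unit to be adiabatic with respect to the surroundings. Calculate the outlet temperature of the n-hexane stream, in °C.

T_c,out = 33.2 °C

Heat released by hot stream: Q = 233 × 1.09 × (260 − 192) = 17270 kJ/min
Energy balance on cold side (adiabatic exchanger): Q = ṁ_c·Cp_c·(T_c,out − T_c,in)
T_c,out = -17.7 + 17270/(150 × 2.26) = 33.244 °C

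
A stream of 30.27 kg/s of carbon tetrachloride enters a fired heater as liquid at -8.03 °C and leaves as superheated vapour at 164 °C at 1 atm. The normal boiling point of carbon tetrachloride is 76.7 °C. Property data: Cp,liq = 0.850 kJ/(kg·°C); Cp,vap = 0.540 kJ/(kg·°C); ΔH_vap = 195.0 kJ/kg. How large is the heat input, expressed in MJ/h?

Q = 34200 MJ/h

liquid -8.03→76.7 °C: 72.02 kJ/kg
vaporisation at 76.7 °C: 195 kJ/kg
vapour 76.7→164 °C: 47.142 kJ/kg
Δh = 72.02 + 195 + 47.142 = 314.16 kJ/kg
Q = ṁ·Δh = 30.27 kg/s × 314.16 kJ/kg = 9509.7 kJ/s
|Q| = 9509.7 kW = 34235 MJ/h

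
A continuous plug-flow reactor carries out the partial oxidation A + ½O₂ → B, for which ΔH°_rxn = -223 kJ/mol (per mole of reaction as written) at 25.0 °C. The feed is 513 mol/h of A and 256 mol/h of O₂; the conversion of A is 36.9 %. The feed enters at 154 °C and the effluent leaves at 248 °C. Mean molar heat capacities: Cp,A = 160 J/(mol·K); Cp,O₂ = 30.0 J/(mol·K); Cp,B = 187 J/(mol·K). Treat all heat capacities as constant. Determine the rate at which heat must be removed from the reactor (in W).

Extent of reaction ξ = 0.369 × 513 = 189.3 mol/h
Reaction term: ξ·ΔH°_rxn = 189.3 × -223 = -42213 kJ/h
Sensible, feed 154→25 °C: -11579 kJ/h
Outlet flows (mol/h): A 323.7, O₂ 161.35, B 189.3
Sensible, products 25→248 °C: 20523 kJ/h
Q = ΔH = -33269 kJ/h = -9.2415 kW
Heat removed = 9241.5 W

Q_out = 9240 W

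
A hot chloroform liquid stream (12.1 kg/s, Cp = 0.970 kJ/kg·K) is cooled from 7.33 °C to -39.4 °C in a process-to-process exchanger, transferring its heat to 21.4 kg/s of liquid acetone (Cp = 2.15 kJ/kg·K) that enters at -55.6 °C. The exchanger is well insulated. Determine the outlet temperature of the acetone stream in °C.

T_c,out = -43.7 °C

Heat released by hot stream: Q = 12.1 × 0.970 × (7.33 − -39.4) = 548.47 kJ/s
Energy balance on cold side (adiabatic exchanger): Q = ṁ_c·Cp_c·(T_c,out − T_c,in)
T_c,out = -55.6 + 548.47/(21.4 × 2.15) = -43.679 °C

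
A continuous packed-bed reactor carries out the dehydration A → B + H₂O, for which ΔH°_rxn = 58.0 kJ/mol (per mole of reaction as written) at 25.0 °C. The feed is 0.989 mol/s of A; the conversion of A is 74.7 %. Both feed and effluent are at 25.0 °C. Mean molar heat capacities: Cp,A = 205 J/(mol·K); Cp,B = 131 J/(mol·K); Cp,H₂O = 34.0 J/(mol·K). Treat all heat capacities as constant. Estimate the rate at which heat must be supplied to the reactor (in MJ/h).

Extent of reaction ξ = 0.747 × 0.989 = 0.73878 mol/s
Reaction term: ξ·ΔH°_rxn = 0.73878 × 58.0 = 42.849 kJ/s
Q = ΔH = 42.849 kJ/s = 42.849 kW
Heat supplied = 154.26 MJ/h

Q_in = 154 MJ/h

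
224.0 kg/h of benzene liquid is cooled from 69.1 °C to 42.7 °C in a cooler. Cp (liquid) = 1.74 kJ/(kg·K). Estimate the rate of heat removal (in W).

Q_c = 2860 W

Q = ṁ·Cp·ΔT = 224.0 × 1.74 × (42.7 − 69.1) = -10290 kJ/h
Converting: 10290 / 3600 s = 2.8582 kW
Cooling duty = 2858.2 W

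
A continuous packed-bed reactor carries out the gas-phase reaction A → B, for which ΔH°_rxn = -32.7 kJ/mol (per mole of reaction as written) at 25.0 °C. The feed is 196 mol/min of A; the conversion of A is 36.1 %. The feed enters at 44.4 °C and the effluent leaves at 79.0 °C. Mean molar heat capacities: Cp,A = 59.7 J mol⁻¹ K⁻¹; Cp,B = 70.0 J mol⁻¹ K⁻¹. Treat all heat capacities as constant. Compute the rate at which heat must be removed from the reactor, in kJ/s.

Extent of reaction ξ = 0.361 × 196 = 70.756 mol/min
Reaction term: ξ·ΔH°_rxn = 70.756 × -32.7 = -2313.7 kJ/min
Sensible, feed 44.4→25 °C: -227 kJ/min
Outlet flows (mol/min): A 125.24, B 70.756
Sensible, products 25→79.0 °C: 671.22 kJ/min
Q = ΔH = -1869.5 kJ/min = -31.158 kW
Heat removed = 31.158 kJ/s

Q_out = 31.2 kJ/s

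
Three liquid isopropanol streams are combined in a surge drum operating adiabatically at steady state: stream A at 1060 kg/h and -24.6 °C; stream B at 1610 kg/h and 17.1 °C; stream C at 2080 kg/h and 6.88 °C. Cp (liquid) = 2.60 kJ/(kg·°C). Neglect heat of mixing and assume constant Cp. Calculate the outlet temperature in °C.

T_out = 3.32 °C

No heat crosses the boundary, so H_out = H_in.
Σ ṁᵢCp,ᵢTᵢ = 1060×2.60×-24.6 + 1610×2.60×17.1 + 2080×2.60×6.88 = 40990
Σ ṁᵢCp,ᵢ = 1060×2.60 + 1610×2.60 + 2080×2.60 = 12350
T_out = 40990 / 12350 = 3.319 °C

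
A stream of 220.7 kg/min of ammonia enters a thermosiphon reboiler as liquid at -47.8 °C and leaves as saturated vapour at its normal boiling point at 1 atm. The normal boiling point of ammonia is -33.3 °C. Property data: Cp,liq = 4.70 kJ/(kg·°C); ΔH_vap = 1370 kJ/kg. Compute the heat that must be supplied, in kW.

liquid -47.8→-33.3 °C: 68.15 kJ/kg
vaporisation at -33.3 °C: 1370 kJ/kg
Δh = 68.15 + 1370 = 1438.2 kJ/kg
Q = ṁ·Δh = 220.7 kg/min × 1438.2 kJ/kg = 317400 kJ/min
|Q| = 5290 kW

Q = 5290 kW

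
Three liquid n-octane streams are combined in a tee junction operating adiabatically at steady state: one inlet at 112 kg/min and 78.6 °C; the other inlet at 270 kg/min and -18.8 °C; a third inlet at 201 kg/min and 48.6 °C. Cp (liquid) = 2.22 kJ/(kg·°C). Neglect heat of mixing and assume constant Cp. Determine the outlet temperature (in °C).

Energy balance with Q = 0: Σ ṁᵢCp,ᵢ(T_out − Tᵢ) = 0
Σ ṁᵢCp,ᵢTᵢ = 112×2.22×78.6 + 270×2.22×-18.8 + 201×2.22×48.6 = 29961
Σ ṁᵢCp,ᵢ = 112×2.22 + 270×2.22 + 201×2.22 = 1294.3
T_out = 29961 / 1294.3 = 23.149 °C

T_out = 23.1 °C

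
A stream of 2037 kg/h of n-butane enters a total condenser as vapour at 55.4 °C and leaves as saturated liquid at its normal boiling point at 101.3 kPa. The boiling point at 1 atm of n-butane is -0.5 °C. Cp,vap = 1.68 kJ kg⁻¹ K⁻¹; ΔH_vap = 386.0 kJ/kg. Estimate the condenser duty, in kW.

Q_c = 272 kW

vapour 55.4→-0.5 °C: -93.912 kJ/kg
condensation at -0.5 °C: -386 kJ/kg
Δh = -93.912 + -386 = -479.91 kJ/kg
Q = ṁ·Δh = 2037 kg/h × -479.91 kJ/kg = -977580 kJ/h
|Q| = 271.55 kW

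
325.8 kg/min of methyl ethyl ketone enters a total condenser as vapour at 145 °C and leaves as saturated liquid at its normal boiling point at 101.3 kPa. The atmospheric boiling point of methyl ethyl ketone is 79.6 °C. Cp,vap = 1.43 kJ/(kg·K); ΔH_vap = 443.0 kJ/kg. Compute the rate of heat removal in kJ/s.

Q_c = 2910 kJ/s

vapour 145→79.6 °C: -93.522 kJ/kg
condensation at 79.6 °C: -443 kJ/kg
Δh = -93.522 + -443 = -536.52 kJ/kg
Q = ṁ·Δh = 325.8 kg/min × -536.52 kJ/kg = -174800 kJ/min
|Q| = 2913.3 kW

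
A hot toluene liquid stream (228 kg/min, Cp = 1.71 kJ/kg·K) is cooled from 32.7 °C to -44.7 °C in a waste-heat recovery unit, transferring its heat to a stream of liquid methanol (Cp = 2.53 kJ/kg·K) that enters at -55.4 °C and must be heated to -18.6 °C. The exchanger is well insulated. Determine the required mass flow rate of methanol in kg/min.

Heat released by hot stream: Q = 228 × 1.71 × (32.7 − -44.7) = 30177 kJ/min
Energy balance on cold side (adiabatic exchanger): Q = ṁ_c·Cp_c·(T_c,out − T_c,in)
ṁ_c = 30177 / [2.53 × (-18.6 − -55.4)] = 324.12 kg/min

ṁ_c = 324 kg/min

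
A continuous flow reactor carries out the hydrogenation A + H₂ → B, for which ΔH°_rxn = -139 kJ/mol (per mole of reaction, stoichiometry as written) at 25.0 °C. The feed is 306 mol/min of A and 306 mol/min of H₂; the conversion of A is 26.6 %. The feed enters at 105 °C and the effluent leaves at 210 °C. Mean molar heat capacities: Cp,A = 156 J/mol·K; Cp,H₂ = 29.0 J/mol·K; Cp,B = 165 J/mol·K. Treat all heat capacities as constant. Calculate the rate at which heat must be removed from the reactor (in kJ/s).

Q_out = 94.5 kJ/s

Extent of reaction ξ = 0.266 × 306 = 81.396 mol/min
Reaction term: ξ·ΔH°_rxn = 81.396 × -139 = -11314 kJ/min
Sensible, feed 105→25 °C: -4528.8 kJ/min
Outlet flows (mol/min): A 224.6, H₂ 224.6, B 81.396
Sensible, products 25→210 °C: 10172 kJ/min
Q = ΔH = -5671.2 kJ/min = -94.519 kW
Heat removed = 94.519 kJ/s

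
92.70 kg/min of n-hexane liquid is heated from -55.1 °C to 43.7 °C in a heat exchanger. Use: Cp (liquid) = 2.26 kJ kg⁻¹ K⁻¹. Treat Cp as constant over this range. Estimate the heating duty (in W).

Q = ṁ·Cp·ΔT = 92.70 × 2.26 × (43.7 − -55.1) = 20699 kJ/min
Converting: 20699 / 60 s = 344.98 kW
Heating duty = 344980 W

Q = 345000 W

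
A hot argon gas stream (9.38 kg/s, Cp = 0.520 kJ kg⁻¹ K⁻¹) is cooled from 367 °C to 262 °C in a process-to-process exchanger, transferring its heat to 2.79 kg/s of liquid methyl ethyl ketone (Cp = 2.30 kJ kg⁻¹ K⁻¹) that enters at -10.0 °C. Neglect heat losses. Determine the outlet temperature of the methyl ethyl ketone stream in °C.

Heat released by hot stream: Q = 9.38 × 0.520 × (367 − 262) = 512.15 kJ/s
Energy balance on cold side (adiabatic exchanger): Q = ṁ_c·Cp_c·(T_c,out − T_c,in)
T_c,out = -10.0 + 512.15/(2.79 × 2.30) = 69.811 °C

T_c,out = 69.8 °C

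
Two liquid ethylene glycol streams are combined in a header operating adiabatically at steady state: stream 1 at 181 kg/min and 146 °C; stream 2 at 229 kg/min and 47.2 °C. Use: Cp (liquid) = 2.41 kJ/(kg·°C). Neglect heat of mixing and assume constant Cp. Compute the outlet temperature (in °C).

T_out = 90.8 °C

Energy balance with Q = 0: Σ ṁᵢCp,ᵢ(T_out − Tᵢ) = 0
Σ ṁᵢCp,ᵢTᵢ = 181×2.41×146 + 229×2.41×47.2 = 89736
Σ ṁᵢCp,ᵢ = 181×2.41 + 229×2.41 = 988.1
T_out = 89736 / 988.1 = 90.817 °C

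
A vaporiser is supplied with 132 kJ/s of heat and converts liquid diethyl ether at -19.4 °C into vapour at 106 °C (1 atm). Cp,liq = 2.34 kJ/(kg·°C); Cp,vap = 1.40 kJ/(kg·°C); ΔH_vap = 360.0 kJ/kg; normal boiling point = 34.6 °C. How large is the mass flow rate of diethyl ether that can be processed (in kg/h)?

ṁ = 810 kg/h

Δh = 2.34×(34.6−-19.4) + 360.0 + 1.40×(106−34.6) = 586.32 kJ/kg
Q = 132 kJ/s = 132 kJ/s = 475200 kJ/h
ṁ = Q/Δh = 475200 / 586.32 = 810.48 kg/h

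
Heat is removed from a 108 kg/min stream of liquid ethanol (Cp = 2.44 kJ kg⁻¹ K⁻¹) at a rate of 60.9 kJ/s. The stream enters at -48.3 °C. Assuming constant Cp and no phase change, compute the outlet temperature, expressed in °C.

Q = 60.9 kJ/s = 3654 kJ/min
ΔT = Q/(ṁ·Cp) = 3654/(108×2.44) = 13.866 K
T_out = -48.3 − 13.866 = -62.166 °C

T_out = -62.2 °C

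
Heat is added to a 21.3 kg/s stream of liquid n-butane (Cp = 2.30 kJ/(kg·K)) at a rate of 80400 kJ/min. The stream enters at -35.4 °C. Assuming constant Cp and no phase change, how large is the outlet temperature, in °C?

T_out = -8.05 °C

Q = 80400 kJ/min = 1340 kJ/s
ΔT = Q/(ṁ·Cp) = 1340/(21.3×2.30) = 27.353 K
T_out = -35.4 + 27.353 = -8.0475 °C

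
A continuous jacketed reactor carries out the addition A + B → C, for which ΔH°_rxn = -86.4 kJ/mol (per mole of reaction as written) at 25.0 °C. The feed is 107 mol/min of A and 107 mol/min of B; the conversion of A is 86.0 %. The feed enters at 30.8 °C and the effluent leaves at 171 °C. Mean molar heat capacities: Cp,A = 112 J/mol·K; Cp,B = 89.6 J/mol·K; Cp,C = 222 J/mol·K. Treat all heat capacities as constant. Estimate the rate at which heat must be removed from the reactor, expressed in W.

Q_out = 77500 W

Extent of reaction ξ = 0.860 × 107 = 92.02 mol/min
Reaction term: ξ·ΔH°_rxn = 92.02 × -86.4 = -7950.5 kJ/min
Sensible, feed 30.8→25 °C: -125.11 kJ/min
Outlet flows (mol/min): A 14.98, B 14.98, C 92.02
Sensible, products 25→171 °C: 3423.5 kJ/min
Q = ΔH = -4652.2 kJ/min = -77.536 kW
Heat removed = 77536 W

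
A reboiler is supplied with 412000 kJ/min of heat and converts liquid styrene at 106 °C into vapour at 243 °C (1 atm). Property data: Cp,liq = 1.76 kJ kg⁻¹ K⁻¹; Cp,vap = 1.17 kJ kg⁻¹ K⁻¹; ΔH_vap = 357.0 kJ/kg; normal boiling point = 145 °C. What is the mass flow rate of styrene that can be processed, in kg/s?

ṁ = 12.7 kg/s

Δh = 1.76×(145−106) + 357.0 + 1.17×(243−145) = 540.3 kJ/kg
Q = 412000 kJ/min = 6866.7 kJ/s = 6866.7 kJ/s
ṁ = Q/Δh = 6866.7 / 540.3 = 12.709 kg/s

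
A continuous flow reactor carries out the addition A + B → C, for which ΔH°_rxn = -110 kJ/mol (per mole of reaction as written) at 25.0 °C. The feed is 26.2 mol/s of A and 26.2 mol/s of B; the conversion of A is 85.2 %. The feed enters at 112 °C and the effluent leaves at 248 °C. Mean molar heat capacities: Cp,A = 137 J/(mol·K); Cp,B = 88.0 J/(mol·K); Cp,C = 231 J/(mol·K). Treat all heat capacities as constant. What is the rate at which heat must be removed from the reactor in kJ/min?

Q_out = 97400 kJ/min

Extent of reaction ξ = 0.852 × 26.2 = 22.322 mol/s
Reaction term: ξ·ΔH°_rxn = 22.322 × -110 = -2455.5 kJ/s
Sensible, feed 112→25 °C: -512.87 kJ/s
Outlet flows (mol/s): A 3.8776, B 3.8776, C 22.322
Sensible, products 25→248 °C: 1344.5 kJ/s
Q = ΔH = -1623.9 kJ/s = -1623.9 kW
Heat removed = 97433 kJ/min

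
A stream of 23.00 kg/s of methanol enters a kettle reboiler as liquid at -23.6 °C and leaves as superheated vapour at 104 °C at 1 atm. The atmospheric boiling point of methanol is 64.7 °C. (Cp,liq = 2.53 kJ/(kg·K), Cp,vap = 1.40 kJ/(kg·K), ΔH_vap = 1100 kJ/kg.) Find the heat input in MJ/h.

Q = 114000 MJ/h

liquid -23.6→64.7 °C: 223.4 kJ/kg
vaporisation at 64.7 °C: 1100 kJ/kg
vapour 64.7→104 °C: 55.02 kJ/kg
Δh = 223.4 + 1100 + 55.02 = 1378.4 kJ/kg
Q = ṁ·Δh = 23.00 kg/s × 1378.4 kJ/kg = 31704 kJ/s
|Q| = 31704 kW = 114130 MJ/h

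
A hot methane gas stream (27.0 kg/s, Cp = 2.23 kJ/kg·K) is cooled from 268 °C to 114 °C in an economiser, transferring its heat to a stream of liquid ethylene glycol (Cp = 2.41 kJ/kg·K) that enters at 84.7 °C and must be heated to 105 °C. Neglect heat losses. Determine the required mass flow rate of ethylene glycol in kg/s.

ṁ_c = 190 kg/s

Heat released by hot stream: Q = 27.0 × 2.23 × (268 − 114) = 9272.3 kJ/s
Energy balance on cold side (adiabatic exchanger): Q = ṁ_c·Cp_c·(T_c,out − T_c,in)
ṁ_c = 9272.3 / [2.41 × (105 − 84.7)] = 189.53 kg/s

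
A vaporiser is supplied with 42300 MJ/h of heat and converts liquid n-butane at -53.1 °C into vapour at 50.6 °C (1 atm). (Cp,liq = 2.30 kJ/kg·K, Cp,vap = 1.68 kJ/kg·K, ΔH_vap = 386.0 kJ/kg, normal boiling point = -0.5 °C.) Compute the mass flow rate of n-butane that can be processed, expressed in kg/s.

Δh = 2.30×(-0.5−-53.1) + 386.0 + 1.68×(50.6−-0.5) = 592.83 kJ/kg
Q = 42300 MJ/h = 11750 kJ/s = 11750 kJ/s
ṁ = Q/Δh = 11750 / 592.83 = 19.82 kg/s

ṁ = 19.8 kg/s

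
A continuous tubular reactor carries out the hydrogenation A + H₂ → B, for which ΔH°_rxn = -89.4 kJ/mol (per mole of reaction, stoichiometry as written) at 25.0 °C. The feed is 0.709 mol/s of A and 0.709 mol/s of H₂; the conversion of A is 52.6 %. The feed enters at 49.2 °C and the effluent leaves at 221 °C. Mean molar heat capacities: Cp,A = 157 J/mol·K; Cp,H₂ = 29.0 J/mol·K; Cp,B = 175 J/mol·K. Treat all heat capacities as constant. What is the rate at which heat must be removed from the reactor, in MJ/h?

Q_out = 41.4 MJ/h

Extent of reaction ξ = 0.526 × 0.709 = 0.37293 mol/s
Reaction term: ξ·ΔH°_rxn = 0.37293 × -89.4 = -33.34 kJ/s
Sensible, feed 49.2→25 °C: -3.1914 kJ/s
Outlet flows (mol/s): A 0.33607, H₂ 0.33607, B 0.37293
Sensible, products 25→221 °C: 25.043 kJ/s
Q = ΔH = -11.488 kJ/s = -11.488 kW
Heat removed = 41.358 MJ/h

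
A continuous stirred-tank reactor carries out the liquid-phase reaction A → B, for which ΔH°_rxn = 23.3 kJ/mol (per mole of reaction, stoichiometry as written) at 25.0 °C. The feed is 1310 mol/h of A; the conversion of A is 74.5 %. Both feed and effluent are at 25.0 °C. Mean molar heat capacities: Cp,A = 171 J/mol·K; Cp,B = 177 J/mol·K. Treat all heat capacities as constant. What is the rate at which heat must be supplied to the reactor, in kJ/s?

Q_in = 6.32 kJ/s

Extent of reaction ξ = 0.745 × 1310 = 975.95 mol/h
Reaction term: ξ·ΔH°_rxn = 975.95 × 23.3 = 22740 kJ/h
Q = ΔH = 22740 kJ/h = 6.3166 kW
Heat supplied = 6.3166 kJ/s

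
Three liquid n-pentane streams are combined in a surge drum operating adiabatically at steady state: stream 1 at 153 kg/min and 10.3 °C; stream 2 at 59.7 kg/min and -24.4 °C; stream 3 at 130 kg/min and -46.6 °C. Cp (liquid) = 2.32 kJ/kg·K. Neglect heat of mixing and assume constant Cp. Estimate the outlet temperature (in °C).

Energy balance with Q = 0: Σ ṁᵢCp,ᵢ(T_out − Tᵢ) = 0
Σ ṁᵢCp,ᵢTᵢ = 153×2.32×10.3 + 59.7×2.32×-24.4 + 130×2.32×-46.6 = -13778
Σ ṁᵢCp,ᵢ = 153×2.32 + 59.7×2.32 + 130×2.32 = 795.06
T_out = -13778 / 795.06 = -17.329 °C

T_out = -17.3 °C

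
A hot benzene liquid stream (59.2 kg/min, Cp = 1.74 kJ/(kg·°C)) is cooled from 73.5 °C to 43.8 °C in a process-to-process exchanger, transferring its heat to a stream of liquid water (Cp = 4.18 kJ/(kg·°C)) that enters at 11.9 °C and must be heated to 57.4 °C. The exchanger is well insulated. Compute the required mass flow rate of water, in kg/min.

Heat released by hot stream: Q = 59.2 × 1.74 × (73.5 − 43.8) = 3059.3 kJ/min
Energy balance on cold side (adiabatic exchanger): Q = ṁ_c·Cp_c·(T_c,out − T_c,in)
ṁ_c = 3059.3 / [4.18 × (57.4 − 11.9)] = 16.086 kg/min

ṁ_c = 16.1 kg/min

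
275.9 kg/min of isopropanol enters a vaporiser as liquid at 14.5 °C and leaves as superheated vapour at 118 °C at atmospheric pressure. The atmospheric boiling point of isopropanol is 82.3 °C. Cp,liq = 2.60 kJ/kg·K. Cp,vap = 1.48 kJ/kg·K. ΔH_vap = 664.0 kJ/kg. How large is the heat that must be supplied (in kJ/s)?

liquid 14.5→82.3 °C: 176.28 kJ/kg
vaporisation at 82.3 °C: 664 kJ/kg
vapour 82.3→118 °C: 52.836 kJ/kg
Δh = 176.28 + 664 + 52.836 = 893.12 kJ/kg
Q = ṁ·Δh = 275.9 kg/min × 893.12 kJ/kg = 246410 kJ/min
|Q| = 4106.8 kW

Q = 4110 kJ/s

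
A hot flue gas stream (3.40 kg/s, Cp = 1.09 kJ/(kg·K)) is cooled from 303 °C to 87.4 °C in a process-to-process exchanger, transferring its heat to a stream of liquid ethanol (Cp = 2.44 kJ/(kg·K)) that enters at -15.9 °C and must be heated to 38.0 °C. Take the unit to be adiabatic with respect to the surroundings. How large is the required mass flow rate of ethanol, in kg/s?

ṁ_c = 6.08 kg/s

Heat released by hot stream: Q = 3.40 × 1.09 × (303 − 87.4) = 799.01 kJ/s
Energy balance on cold side (adiabatic exchanger): Q = ṁ_c·Cp_c·(T_c,out − T_c,in)
ṁ_c = 799.01 / [2.44 × (38.0 − -15.9)] = 6.0754 kg/s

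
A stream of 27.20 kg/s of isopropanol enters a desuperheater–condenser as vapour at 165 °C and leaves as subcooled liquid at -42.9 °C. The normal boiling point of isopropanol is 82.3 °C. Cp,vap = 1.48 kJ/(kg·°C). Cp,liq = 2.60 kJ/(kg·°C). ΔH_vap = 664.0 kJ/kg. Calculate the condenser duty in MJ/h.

Q_c = 109000 MJ/h

vapour 165→82.3 °C: -122.4 kJ/kg
condensation at 82.3 °C: -664 kJ/kg
liquid 82.3→-42.9 °C: -325.52 kJ/kg
Δh = -122.4 + -664 + -325.52 = -1111.9 kJ/kg
Q = ṁ·Δh = 27.20 kg/s × -1111.9 kJ/kg = -30244 kJ/s
|Q| = 30244 kW = 108880 MJ/h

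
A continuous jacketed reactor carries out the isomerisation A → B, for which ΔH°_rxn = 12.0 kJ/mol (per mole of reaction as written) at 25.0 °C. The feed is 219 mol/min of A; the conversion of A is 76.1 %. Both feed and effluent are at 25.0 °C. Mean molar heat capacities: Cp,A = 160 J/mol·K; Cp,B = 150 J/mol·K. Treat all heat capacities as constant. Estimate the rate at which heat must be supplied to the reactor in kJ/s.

Q_in = 33.3 kJ/s

Extent of reaction ξ = 0.761 × 219 = 166.66 mol/min
Reaction term: ξ·ΔH°_rxn = 166.66 × 12.0 = 1999.9 kJ/min
Q = ΔH = 1999.9 kJ/min = 33.332 kW
Heat supplied = 33.332 kJ/s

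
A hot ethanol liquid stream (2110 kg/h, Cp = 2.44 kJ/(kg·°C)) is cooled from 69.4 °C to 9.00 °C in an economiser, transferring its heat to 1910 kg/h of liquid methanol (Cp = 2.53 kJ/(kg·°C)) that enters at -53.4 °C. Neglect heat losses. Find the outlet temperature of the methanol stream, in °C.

Heat released by hot stream: Q = 2110 × 2.44 × (69.4 − 9.00) = 310960 kJ/h
Energy balance on cold side (adiabatic exchanger): Q = ṁ_c·Cp_c·(T_c,out − T_c,in)
T_c,out = -53.4 + 310960/(1910 × 2.53) = 10.951 °C

T_c,out = 11.0 °C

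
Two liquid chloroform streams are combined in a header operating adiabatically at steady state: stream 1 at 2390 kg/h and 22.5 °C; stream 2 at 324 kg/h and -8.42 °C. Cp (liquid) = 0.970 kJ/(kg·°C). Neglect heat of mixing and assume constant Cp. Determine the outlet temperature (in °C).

No heat crosses the boundary, so H_out = H_in.
T_out = Σ ṁᵢCp,ᵢTᵢ / Σ ṁᵢCp,ᵢ
      = 49516 / 2632.6 = 18.809 °C

T_out = 18.8 °C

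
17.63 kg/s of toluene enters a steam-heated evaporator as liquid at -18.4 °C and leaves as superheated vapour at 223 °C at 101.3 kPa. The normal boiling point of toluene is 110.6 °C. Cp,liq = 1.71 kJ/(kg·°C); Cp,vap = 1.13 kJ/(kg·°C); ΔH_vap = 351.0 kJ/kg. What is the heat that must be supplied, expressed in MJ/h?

liquid -18.4→110.6 °C: 220.59 kJ/kg
vaporisation at 110.6 °C: 351 kJ/kg
vapour 110.6→223 °C: 127.01 kJ/kg
Δh = 220.59 + 351 + 127.01 = 698.6 kJ/kg
Q = ṁ·Δh = 17.63 kg/s × 698.6 kJ/kg = 12316 kJ/s
|Q| = 12316 kW = 44339 MJ/h

Q = 44300 MJ/h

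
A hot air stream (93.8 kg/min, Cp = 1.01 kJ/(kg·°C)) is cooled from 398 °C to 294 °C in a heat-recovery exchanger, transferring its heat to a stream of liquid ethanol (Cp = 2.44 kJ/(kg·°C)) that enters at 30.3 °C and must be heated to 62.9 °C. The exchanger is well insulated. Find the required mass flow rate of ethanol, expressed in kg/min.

Heat released by hot stream: Q = 93.8 × 1.01 × (398 − 294) = 9852.8 kJ/min
Energy balance on cold side (adiabatic exchanger): Q = ṁ_c·Cp_c·(T_c,out − T_c,in)
ṁ_c = 9852.8 / [2.44 × (62.9 − 30.3)] = 123.87 kg/min

ṁ_c = 124 kg/min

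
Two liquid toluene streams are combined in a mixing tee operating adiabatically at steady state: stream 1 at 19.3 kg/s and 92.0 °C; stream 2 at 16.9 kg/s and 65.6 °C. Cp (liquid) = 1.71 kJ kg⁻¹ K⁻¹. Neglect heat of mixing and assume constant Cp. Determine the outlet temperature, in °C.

No heat crosses the boundary, so H_out = H_in.
T_out = Σ ṁᵢCp,ᵢTᵢ / Σ ṁᵢCp,ᵢ
      = 4932.1 / 61.902 = 79.675 °C

T_out = 79.7 °C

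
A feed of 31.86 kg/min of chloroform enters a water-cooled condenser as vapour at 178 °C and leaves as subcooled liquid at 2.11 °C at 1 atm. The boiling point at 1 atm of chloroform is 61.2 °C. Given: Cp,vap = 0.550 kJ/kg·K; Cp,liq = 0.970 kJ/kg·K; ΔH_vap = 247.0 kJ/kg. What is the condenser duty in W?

Q_c = 196000 W

vapour 178→61.2 °C: -64.24 kJ/kg
condensation at 61.2 °C: -247 kJ/kg
liquid 61.2→2.11 °C: -57.317 kJ/kg
Δh = -64.24 + -247 + -57.317 = -368.56 kJ/kg
Q = ṁ·Δh = 31.86 kg/min × -368.56 kJ/kg = -11742 kJ/min
|Q| = 195.7 kW = 195700 W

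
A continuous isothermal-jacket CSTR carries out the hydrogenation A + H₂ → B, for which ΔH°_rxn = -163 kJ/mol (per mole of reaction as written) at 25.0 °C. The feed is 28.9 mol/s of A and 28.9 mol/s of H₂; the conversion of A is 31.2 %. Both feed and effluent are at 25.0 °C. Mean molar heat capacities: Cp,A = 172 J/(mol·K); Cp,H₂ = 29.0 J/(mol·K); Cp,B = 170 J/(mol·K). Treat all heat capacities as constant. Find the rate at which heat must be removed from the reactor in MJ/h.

Q_out = 5290 MJ/h

Extent of reaction ξ = 0.312 × 28.9 = 9.0168 mol/s
Reaction term: ξ·ΔH°_rxn = 9.0168 × -163 = -1469.7 kJ/s
Q = ΔH = -1469.7 kJ/s = -1469.7 kW
Heat removed = 5291.1 MJ/h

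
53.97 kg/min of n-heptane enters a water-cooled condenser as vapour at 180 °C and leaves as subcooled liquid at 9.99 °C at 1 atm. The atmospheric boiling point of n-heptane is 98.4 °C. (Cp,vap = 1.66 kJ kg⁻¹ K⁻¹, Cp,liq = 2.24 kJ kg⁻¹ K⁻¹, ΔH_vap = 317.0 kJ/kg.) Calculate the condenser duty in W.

Q_c = 585000 W

vapour 180→98.4 °C: -135.46 kJ/kg
condensation at 98.4 °C: -317 kJ/kg
liquid 98.4→9.99 °C: -198.04 kJ/kg
Δh = -135.46 + -317 + -198.04 = -650.49 kJ/kg
Q = ṁ·Δh = 53.97 kg/min × -650.49 kJ/kg = -35107 kJ/min
|Q| = 585.12 kW = 585120 W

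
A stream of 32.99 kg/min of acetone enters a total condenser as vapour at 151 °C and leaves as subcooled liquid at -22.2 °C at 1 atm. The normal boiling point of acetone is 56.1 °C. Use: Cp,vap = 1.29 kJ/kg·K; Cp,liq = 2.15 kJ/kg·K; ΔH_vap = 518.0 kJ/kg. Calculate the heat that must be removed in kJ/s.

Q_c = 445 kJ/s

vapour 151→56.1 °C: -122.42 kJ/kg
condensation at 56.1 °C: -518 kJ/kg
liquid 56.1→-22.2 °C: -168.34 kJ/kg
Δh = -122.42 + -518 + -168.34 = -808.77 kJ/kg
Q = ṁ·Δh = 32.99 kg/min × -808.77 kJ/kg = -26681 kJ/min
|Q| = 444.69 kW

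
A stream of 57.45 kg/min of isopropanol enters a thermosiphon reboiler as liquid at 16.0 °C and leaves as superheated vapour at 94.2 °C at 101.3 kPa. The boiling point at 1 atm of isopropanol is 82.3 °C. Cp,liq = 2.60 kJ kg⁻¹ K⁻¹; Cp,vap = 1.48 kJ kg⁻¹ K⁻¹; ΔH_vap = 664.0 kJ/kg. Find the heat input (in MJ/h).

Q = 2940 MJ/h

liquid 16.0→82.3 °C: 172.38 kJ/kg
vaporisation at 82.3 °C: 664 kJ/kg
vapour 82.3→94.2 °C: 17.612 kJ/kg
Δh = 172.38 + 664 + 17.612 = 853.99 kJ/kg
Q = ṁ·Δh = 57.45 kg/min × 853.99 kJ/kg = 49062 kJ/min
|Q| = 817.7 kW = 2943.7 MJ/h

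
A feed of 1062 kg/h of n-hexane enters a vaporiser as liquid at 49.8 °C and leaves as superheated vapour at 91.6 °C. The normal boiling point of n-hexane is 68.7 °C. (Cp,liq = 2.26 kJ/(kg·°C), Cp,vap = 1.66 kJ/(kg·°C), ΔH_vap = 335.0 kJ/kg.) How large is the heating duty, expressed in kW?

liquid 49.8→68.7 °C: 42.714 kJ/kg
vaporisation at 68.7 °C: 335 kJ/kg
vapour 68.7→91.6 °C: 38.014 kJ/kg
Δh = 42.714 + 335 + 38.014 = 415.73 kJ/kg
Q = ṁ·Δh = 1062 kg/h × 415.73 kJ/kg = 441500 kJ/h
|Q| = 122.64 kW

Q = 123 kW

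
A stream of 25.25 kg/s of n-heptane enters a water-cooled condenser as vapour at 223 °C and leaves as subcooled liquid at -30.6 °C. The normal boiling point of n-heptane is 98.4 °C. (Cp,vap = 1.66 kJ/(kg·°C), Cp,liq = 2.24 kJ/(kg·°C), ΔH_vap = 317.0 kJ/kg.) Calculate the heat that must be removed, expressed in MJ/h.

Q_c = 73900 MJ/h

vapour 223→98.4 °C: -206.84 kJ/kg
condensation at 98.4 °C: -317 kJ/kg
liquid 98.4→-30.6 °C: -288.96 kJ/kg
Δh = -206.84 + -317 + -288.96 = -812.8 kJ/kg
Q = ṁ·Δh = 25.25 kg/s × -812.8 kJ/kg = -20523 kJ/s
|Q| = 20523 kW = 73883 MJ/h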